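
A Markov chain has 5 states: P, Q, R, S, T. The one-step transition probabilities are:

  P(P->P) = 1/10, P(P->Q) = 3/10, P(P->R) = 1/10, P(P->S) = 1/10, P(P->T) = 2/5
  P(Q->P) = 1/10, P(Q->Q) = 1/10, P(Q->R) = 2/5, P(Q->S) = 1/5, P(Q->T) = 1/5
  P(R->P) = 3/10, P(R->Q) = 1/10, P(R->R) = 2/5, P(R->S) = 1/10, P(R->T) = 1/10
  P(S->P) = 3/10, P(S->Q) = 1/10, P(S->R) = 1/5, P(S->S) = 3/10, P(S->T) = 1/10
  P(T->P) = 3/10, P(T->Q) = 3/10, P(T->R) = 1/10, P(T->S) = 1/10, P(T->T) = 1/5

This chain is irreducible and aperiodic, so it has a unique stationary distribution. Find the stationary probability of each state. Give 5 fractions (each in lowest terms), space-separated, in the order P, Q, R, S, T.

The stationary distribution satisfies pi = pi * P, i.e.:
  pi_P = 1/10*pi_P + 1/10*pi_Q + 3/10*pi_R + 3/10*pi_S + 3/10*pi_T
  pi_Q = 3/10*pi_P + 1/10*pi_Q + 1/10*pi_R + 1/10*pi_S + 3/10*pi_T
  pi_R = 1/10*pi_P + 2/5*pi_Q + 2/5*pi_R + 1/5*pi_S + 1/10*pi_T
  pi_S = 1/10*pi_P + 1/5*pi_Q + 1/10*pi_R + 3/10*pi_S + 1/10*pi_T
  pi_T = 2/5*pi_P + 1/5*pi_Q + 1/10*pi_R + 1/10*pi_S + 1/5*pi_T
with normalization: pi_P + pi_Q + pi_R + pi_S + pi_T = 1.

Using the first 4 balance equations plus normalization, the linear system A*pi = b is:
  [-9/10, 1/10, 3/10, 3/10, 3/10] . pi = 0
  [3/10, -9/10, 1/10, 1/10, 3/10] . pi = 0
  [1/10, 2/5, -3/5, 1/5, 1/10] . pi = 0
  [1/10, 1/5, 1/10, -7/10, 1/10] . pi = 0
  [1, 1, 1, 1, 1] . pi = 1

Solving yields:
  pi_P = 121/552
  pi_Q = 17/92
  pi_R = 179/736
  pi_S = 109/736
  pi_T = 113/552

Verification (pi * P):
  121/552*1/10 + 17/92*1/10 + 179/736*3/10 + 109/736*3/10 + 113/552*3/10 = 121/552 = pi_P  (ok)
  121/552*3/10 + 17/92*1/10 + 179/736*1/10 + 109/736*1/10 + 113/552*3/10 = 17/92 = pi_Q  (ok)
  121/552*1/10 + 17/92*2/5 + 179/736*2/5 + 109/736*1/5 + 113/552*1/10 = 179/736 = pi_R  (ok)
  121/552*1/10 + 17/92*1/5 + 179/736*1/10 + 109/736*3/10 + 113/552*1/10 = 109/736 = pi_S  (ok)
  121/552*2/5 + 17/92*1/5 + 179/736*1/10 + 109/736*1/10 + 113/552*1/5 = 113/552 = pi_T  (ok)

Answer: 121/552 17/92 179/736 109/736 113/552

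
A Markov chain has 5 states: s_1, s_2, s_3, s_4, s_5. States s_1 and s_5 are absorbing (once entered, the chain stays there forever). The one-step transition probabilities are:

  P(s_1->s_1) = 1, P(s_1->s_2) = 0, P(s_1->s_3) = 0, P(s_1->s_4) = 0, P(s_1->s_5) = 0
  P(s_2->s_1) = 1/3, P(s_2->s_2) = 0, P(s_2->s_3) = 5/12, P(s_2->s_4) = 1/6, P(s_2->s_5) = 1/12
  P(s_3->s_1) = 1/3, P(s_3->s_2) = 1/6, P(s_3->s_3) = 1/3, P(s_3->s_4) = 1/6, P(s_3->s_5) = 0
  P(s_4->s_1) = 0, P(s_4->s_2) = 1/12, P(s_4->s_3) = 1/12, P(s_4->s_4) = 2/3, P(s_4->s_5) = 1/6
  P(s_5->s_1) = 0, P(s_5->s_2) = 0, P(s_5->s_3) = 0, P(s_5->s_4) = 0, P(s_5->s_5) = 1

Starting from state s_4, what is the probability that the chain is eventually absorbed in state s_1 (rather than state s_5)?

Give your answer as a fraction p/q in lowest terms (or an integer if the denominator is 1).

Let a_i = P(absorbed in s_1 | start in state i).
Boundary conditions: a_s_1 = 1, a_s_5 = 0.
For each transient state i, a_i = sum_j P(i->j) * a_j:
  a_s_2 = 1/3*a_s_1 + 0*a_s_2 + 5/12*a_s_3 + 1/6*a_s_4 + 1/12*a_s_5
  a_s_3 = 1/3*a_s_1 + 1/6*a_s_2 + 1/3*a_s_3 + 1/6*a_s_4 + 0*a_s_5
  a_s_4 = 0*a_s_1 + 1/12*a_s_2 + 1/12*a_s_3 + 2/3*a_s_4 + 1/6*a_s_5

Substituting a_s_1 = 1 and a_s_5 = 0, rearrange to (I - Q) a = r where r[i] = P(i -> s_1):
  [1, -5/12, -1/6] . (a_s_2, a_s_3, a_s_4) = 1/3
  [-1/6, 2/3, -1/6] . (a_s_2, a_s_3, a_s_4) = 1/3
  [-1/12, -1/12, 1/3] . (a_s_2, a_s_3, a_s_4) = 0

Solving yields:
  a_s_2 = 104/145
  a_s_3 = 112/145
  a_s_4 = 54/145

Starting state is s_4, so the absorption probability is a_s_4 = 54/145.

Answer: 54/145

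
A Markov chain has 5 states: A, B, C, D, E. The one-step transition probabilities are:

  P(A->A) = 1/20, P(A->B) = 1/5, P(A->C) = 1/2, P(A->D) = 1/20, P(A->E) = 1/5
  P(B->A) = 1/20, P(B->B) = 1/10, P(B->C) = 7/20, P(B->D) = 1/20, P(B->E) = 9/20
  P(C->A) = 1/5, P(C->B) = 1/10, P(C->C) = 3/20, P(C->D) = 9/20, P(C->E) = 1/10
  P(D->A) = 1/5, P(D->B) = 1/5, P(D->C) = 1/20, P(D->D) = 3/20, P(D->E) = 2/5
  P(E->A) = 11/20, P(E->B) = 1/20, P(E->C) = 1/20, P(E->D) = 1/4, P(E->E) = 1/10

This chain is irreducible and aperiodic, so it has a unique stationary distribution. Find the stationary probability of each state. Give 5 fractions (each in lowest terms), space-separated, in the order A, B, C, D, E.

The stationary distribution satisfies pi = pi * P, i.e.:
  pi_A = 1/20*pi_A + 1/20*pi_B + 1/5*pi_C + 1/5*pi_D + 11/20*pi_E
  pi_B = 1/5*pi_A + 1/10*pi_B + 1/10*pi_C + 1/5*pi_D + 1/20*pi_E
  pi_C = 1/2*pi_A + 7/20*pi_B + 3/20*pi_C + 1/20*pi_D + 1/20*pi_E
  pi_D = 1/20*pi_A + 1/20*pi_B + 9/20*pi_C + 3/20*pi_D + 1/4*pi_E
  pi_E = 1/5*pi_A + 9/20*pi_B + 1/10*pi_C + 2/5*pi_D + 1/10*pi_E
with normalization: pi_A + pi_B + pi_C + pi_D + pi_E = 1.

Using the first 4 balance equations plus normalization, the linear system A*pi = b is:
  [-19/20, 1/20, 1/5, 1/5, 11/20] . pi = 0
  [1/5, -9/10, 1/10, 1/5, 1/20] . pi = 0
  [1/2, 7/20, -17/20, 1/20, 1/20] . pi = 0
  [1/20, 1/20, 9/20, -17/20, 1/4] . pi = 0
  [1, 1, 1, 1, 1] . pi = 1

Solving yields:
  pi_A = 29702/131169
  pi_B = 17221/131169
  pi_C = 55757/262338
  pi_D = 52697/262338
  pi_E = 30019/131169

Verification (pi * P):
  29702/131169*1/20 + 17221/131169*1/20 + 55757/262338*1/5 + 52697/262338*1/5 + 30019/131169*11/20 = 29702/131169 = pi_A  (ok)
  29702/131169*1/5 + 17221/131169*1/10 + 55757/262338*1/10 + 52697/262338*1/5 + 30019/131169*1/20 = 17221/131169 = pi_B  (ok)
  29702/131169*1/2 + 17221/131169*7/20 + 55757/262338*3/20 + 52697/262338*1/20 + 30019/131169*1/20 = 55757/262338 = pi_C  (ok)
  29702/131169*1/20 + 17221/131169*1/20 + 55757/262338*9/20 + 52697/262338*3/20 + 30019/131169*1/4 = 52697/262338 = pi_D  (ok)
  29702/131169*1/5 + 17221/131169*9/20 + 55757/262338*1/10 + 52697/262338*2/5 + 30019/131169*1/10 = 30019/131169 = pi_E  (ok)

Answer: 29702/131169 17221/131169 55757/262338 52697/262338 30019/131169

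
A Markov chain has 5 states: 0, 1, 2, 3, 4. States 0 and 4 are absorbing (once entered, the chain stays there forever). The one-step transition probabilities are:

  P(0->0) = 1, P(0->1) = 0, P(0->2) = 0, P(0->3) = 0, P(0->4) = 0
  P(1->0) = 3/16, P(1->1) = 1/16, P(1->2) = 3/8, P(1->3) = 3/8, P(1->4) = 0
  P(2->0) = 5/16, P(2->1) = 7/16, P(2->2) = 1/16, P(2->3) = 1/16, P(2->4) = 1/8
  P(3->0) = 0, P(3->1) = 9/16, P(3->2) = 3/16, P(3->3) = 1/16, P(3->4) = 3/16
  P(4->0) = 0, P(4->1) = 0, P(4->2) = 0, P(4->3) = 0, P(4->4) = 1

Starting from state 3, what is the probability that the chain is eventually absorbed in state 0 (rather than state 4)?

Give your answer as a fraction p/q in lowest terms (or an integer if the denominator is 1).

Let a_i = P(absorbed in 0 | start in state i).
Boundary conditions: a_0 = 1, a_4 = 0.
For each transient state i, a_i = sum_j P(i->j) * a_j:
  a_1 = 3/16*a_0 + 1/16*a_1 + 3/8*a_2 + 3/8*a_3 + 0*a_4
  a_2 = 5/16*a_0 + 7/16*a_1 + 1/16*a_2 + 1/16*a_3 + 1/8*a_4
  a_3 = 0*a_0 + 9/16*a_1 + 3/16*a_2 + 1/16*a_3 + 3/16*a_4

Substituting a_0 = 1 and a_4 = 0, rearrange to (I - Q) a = r where r[i] = P(i -> 0):
  [15/16, -3/8, -3/8] . (a_1, a_2, a_3) = 3/16
  [-7/16, 15/16, -1/16] . (a_1, a_2, a_3) = 5/16
  [-9/16, -3/16, 15/16] . (a_1, a_2, a_3) = 0

Solving yields:
  a_1 = 67/95
  a_2 = 7/10
  a_3 = 107/190

Starting state is 3, so the absorption probability is a_3 = 107/190.

Answer: 107/190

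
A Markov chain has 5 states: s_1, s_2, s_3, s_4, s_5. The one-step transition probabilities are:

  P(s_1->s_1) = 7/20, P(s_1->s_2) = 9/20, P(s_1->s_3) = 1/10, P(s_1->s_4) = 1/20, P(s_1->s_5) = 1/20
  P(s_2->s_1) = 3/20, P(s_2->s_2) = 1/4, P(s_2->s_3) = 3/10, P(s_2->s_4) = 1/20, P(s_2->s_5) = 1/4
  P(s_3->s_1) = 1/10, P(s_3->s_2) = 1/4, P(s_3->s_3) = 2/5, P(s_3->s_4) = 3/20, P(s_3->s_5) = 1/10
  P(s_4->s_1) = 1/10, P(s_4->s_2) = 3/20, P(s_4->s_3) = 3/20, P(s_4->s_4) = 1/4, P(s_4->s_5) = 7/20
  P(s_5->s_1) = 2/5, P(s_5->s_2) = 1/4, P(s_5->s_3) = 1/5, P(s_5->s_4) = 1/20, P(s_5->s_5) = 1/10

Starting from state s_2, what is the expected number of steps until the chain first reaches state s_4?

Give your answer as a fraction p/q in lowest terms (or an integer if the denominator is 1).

Let h_i = expected steps to first reach s_4 from state i.
Boundary: h_s_4 = 0.
First-step equations for the other states:
  h_s_1 = 1 + 7/20*h_s_1 + 9/20*h_s_2 + 1/10*h_s_3 + 1/20*h_s_4 + 1/20*h_s_5
  h_s_2 = 1 + 3/20*h_s_1 + 1/4*h_s_2 + 3/10*h_s_3 + 1/20*h_s_4 + 1/4*h_s_5
  h_s_3 = 1 + 1/10*h_s_1 + 1/4*h_s_2 + 2/5*h_s_3 + 3/20*h_s_4 + 1/10*h_s_5
  h_s_5 = 1 + 2/5*h_s_1 + 1/4*h_s_2 + 1/5*h_s_3 + 1/20*h_s_4 + 1/10*h_s_5

Substituting h_s_4 = 0 and rearranging gives the linear system (I - Q) h = 1:
  [13/20, -9/20, -1/10, -1/20] . (h_s_1, h_s_2, h_s_3, h_s_5) = 1
  [-3/20, 3/4, -3/10, -1/4] . (h_s_1, h_s_2, h_s_3, h_s_5) = 1
  [-1/10, -1/4, 3/5, -1/10] . (h_s_1, h_s_2, h_s_3, h_s_5) = 1
  [-2/5, -1/4, -1/5, 9/10] . (h_s_1, h_s_2, h_s_3, h_s_5) = 1

Solving yields:
  h_s_1 = 17280/1297
  h_s_2 = 16860/1297
  h_s_3 = 14920/1297
  h_s_5 = 17120/1297

Starting state is s_2, so the expected hitting time is h_s_2 = 16860/1297.

Answer: 16860/1297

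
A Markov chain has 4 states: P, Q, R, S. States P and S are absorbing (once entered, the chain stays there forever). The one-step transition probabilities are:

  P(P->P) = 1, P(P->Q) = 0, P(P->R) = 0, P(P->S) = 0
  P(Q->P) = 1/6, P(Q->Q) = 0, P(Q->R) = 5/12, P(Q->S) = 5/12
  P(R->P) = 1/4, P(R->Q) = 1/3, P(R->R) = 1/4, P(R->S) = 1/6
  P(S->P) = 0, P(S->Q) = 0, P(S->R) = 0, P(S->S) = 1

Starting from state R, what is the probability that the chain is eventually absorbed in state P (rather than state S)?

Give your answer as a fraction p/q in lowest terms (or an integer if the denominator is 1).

Let a_i = P(absorbed in P | start in state i).
Boundary conditions: a_P = 1, a_S = 0.
For each transient state i, a_i = sum_j P(i->j) * a_j:
  a_Q = 1/6*a_P + 0*a_Q + 5/12*a_R + 5/12*a_S
  a_R = 1/4*a_P + 1/3*a_Q + 1/4*a_R + 1/6*a_S

Substituting a_P = 1 and a_S = 0, rearrange to (I - Q) a = r where r[i] = P(i -> P):
  [1, -5/12] . (a_Q, a_R) = 1/6
  [-1/3, 3/4] . (a_Q, a_R) = 1/4

Solving yields:
  a_Q = 3/8
  a_R = 1/2

Starting state is R, so the absorption probability is a_R = 1/2.

Answer: 1/2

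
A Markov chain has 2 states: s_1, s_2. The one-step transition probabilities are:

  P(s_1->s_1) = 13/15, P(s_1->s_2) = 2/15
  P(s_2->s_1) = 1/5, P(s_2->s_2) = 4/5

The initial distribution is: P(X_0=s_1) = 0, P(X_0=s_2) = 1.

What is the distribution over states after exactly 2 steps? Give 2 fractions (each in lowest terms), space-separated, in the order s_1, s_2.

Propagating the distribution step by step (d_{t+1} = d_t * P):
d_0 = (s_1=0, s_2=1)
  d_1[s_1] = 0*13/15 + 1*1/5 = 1/5
  d_1[s_2] = 0*2/15 + 1*4/5 = 4/5
d_1 = (s_1=1/5, s_2=4/5)
  d_2[s_1] = 1/5*13/15 + 4/5*1/5 = 1/3
  d_2[s_2] = 1/5*2/15 + 4/5*4/5 = 2/3
d_2 = (s_1=1/3, s_2=2/3)

Answer: 1/3 2/3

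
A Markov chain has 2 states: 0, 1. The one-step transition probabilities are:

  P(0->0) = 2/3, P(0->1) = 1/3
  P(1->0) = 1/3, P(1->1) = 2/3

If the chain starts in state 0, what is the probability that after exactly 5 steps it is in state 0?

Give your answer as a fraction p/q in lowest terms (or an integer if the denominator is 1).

Computing P^5 by repeated multiplication:
P^1 =
  0: [2/3, 1/3]
  1: [1/3, 2/3]
P^2 =
  0: [5/9, 4/9]
  1: [4/9, 5/9]
P^3 =
  0: [14/27, 13/27]
  1: [13/27, 14/27]
P^4 =
  0: [41/81, 40/81]
  1: [40/81, 41/81]
P^5 =
  0: [122/243, 121/243]
  1: [121/243, 122/243]

(P^5)[0 -> 0] = 122/243

Answer: 122/243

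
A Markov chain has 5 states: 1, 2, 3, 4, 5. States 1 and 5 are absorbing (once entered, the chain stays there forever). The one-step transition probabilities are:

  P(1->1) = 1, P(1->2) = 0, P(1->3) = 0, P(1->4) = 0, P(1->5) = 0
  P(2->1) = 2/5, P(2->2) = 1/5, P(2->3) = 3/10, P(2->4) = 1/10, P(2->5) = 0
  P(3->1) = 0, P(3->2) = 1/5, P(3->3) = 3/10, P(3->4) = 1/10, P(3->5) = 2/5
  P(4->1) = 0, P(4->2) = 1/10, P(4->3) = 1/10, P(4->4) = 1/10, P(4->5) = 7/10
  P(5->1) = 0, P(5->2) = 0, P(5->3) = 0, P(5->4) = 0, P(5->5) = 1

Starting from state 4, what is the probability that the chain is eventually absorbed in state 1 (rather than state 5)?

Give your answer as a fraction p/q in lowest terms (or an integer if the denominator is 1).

Answer: 18/215

Derivation:
Let a_i = P(absorbed in 1 | start in state i).
Boundary conditions: a_1 = 1, a_5 = 0.
For each transient state i, a_i = sum_j P(i->j) * a_j:
  a_2 = 2/5*a_1 + 1/5*a_2 + 3/10*a_3 + 1/10*a_4 + 0*a_5
  a_3 = 0*a_1 + 1/5*a_2 + 3/10*a_3 + 1/10*a_4 + 2/5*a_5
  a_4 = 0*a_1 + 1/10*a_2 + 1/10*a_3 + 1/10*a_4 + 7/10*a_5

Substituting a_1 = 1 and a_5 = 0, rearrange to (I - Q) a = r where r[i] = P(i -> 1):
  [4/5, -3/10, -1/10] . (a_2, a_3, a_4) = 2/5
  [-1/5, 7/10, -1/10] . (a_2, a_3, a_4) = 0
  [-1/10, -1/10, 9/10] . (a_2, a_3, a_4) = 0

Solving yields:
  a_2 = 124/215
  a_3 = 38/215
  a_4 = 18/215

Starting state is 4, so the absorption probability is a_4 = 18/215.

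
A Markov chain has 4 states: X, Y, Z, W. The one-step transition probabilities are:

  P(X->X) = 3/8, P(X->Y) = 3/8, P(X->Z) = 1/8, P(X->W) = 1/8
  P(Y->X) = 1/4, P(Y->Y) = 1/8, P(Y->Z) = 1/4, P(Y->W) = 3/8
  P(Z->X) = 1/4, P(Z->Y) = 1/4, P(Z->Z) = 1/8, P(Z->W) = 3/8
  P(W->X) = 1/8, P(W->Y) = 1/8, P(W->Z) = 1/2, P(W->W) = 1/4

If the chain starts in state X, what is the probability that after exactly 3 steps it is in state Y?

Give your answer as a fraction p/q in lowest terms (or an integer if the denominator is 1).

Computing P^3 by repeated multiplication:
P^1 =
  X: [3/8, 3/8, 1/8, 1/8]
  Y: [1/4, 1/8, 1/4, 3/8]
  Z: [1/4, 1/4, 1/8, 3/8]
  W: [1/8, 1/8, 1/2, 1/4]
P^2 =
  X: [9/32, 15/64, 7/32, 17/64]
  Y: [15/64, 7/32, 9/32, 17/64]
  Z: [15/64, 13/64, 19/64, 17/64]
  W: [15/64, 7/32, 15/64, 5/16]
P^3 =
  X: [129/512, 57/256, 65/256, 139/512]
  Y: [63/256, 7/32, 129/512, 145/512]
  Z: [63/256, 113/512, 1/4, 145/512]
  W: [123/512, 109/512, 69/256, 71/256]

(P^3)[X -> Y] = 57/256

Answer: 57/256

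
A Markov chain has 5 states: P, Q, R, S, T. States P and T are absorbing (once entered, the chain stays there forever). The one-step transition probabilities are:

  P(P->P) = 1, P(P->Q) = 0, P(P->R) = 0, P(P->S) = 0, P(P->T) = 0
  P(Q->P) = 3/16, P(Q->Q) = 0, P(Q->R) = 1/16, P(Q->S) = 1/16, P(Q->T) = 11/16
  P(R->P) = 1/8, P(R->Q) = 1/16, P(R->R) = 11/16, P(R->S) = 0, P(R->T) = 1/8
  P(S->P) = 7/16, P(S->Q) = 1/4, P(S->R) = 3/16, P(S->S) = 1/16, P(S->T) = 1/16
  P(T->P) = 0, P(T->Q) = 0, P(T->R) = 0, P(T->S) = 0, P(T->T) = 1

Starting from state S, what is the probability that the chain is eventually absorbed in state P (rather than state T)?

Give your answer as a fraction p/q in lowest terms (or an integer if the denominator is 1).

Answer: 363/581

Derivation:
Let a_i = P(absorbed in P | start in state i).
Boundary conditions: a_P = 1, a_T = 0.
For each transient state i, a_i = sum_j P(i->j) * a_j:
  a_Q = 3/16*a_P + 0*a_Q + 1/16*a_R + 1/16*a_S + 11/16*a_T
  a_R = 1/8*a_P + 1/16*a_Q + 11/16*a_R + 0*a_S + 1/8*a_T
  a_S = 7/16*a_P + 1/4*a_Q + 3/16*a_R + 1/16*a_S + 1/16*a_T

Substituting a_P = 1 and a_T = 0, rearrange to (I - Q) a = r where r[i] = P(i -> P):
  [1, -1/16, -1/16] . (a_Q, a_R, a_S) = 3/16
  [-1/16, 5/16, 0] . (a_Q, a_R, a_S) = 1/8
  [-1/4, -3/16, 15/16] . (a_Q, a_R, a_S) = 7/16

Solving yields:
  a_Q = 148/581
  a_R = 262/581
  a_S = 363/581

Starting state is S, so the absorption probability is a_S = 363/581.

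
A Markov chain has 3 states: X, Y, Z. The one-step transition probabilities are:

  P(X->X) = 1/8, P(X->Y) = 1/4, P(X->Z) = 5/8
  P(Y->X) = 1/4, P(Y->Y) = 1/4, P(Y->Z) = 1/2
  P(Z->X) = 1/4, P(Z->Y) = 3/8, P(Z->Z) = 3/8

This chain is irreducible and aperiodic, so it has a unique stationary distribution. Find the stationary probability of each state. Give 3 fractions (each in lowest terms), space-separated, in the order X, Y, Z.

The stationary distribution satisfies pi = pi * P, i.e.:
  pi_X = 1/8*pi_X + 1/4*pi_Y + 1/4*pi_Z
  pi_Y = 1/4*pi_X + 1/4*pi_Y + 3/8*pi_Z
  pi_Z = 5/8*pi_X + 1/2*pi_Y + 3/8*pi_Z
with normalization: pi_X + pi_Y + pi_Z = 1.

Using the first 2 balance equations plus normalization, the linear system A*pi = b is:
  [-7/8, 1/4, 1/4] . pi = 0
  [1/4, -3/4, 3/8] . pi = 0
  [1, 1, 1] . pi = 1

Solving yields:
  pi_X = 2/9
  pi_Y = 25/81
  pi_Z = 38/81

Verification (pi * P):
  2/9*1/8 + 25/81*1/4 + 38/81*1/4 = 2/9 = pi_X  (ok)
  2/9*1/4 + 25/81*1/4 + 38/81*3/8 = 25/81 = pi_Y  (ok)
  2/9*5/8 + 25/81*1/2 + 38/81*3/8 = 38/81 = pi_Z  (ok)

Answer: 2/9 25/81 38/81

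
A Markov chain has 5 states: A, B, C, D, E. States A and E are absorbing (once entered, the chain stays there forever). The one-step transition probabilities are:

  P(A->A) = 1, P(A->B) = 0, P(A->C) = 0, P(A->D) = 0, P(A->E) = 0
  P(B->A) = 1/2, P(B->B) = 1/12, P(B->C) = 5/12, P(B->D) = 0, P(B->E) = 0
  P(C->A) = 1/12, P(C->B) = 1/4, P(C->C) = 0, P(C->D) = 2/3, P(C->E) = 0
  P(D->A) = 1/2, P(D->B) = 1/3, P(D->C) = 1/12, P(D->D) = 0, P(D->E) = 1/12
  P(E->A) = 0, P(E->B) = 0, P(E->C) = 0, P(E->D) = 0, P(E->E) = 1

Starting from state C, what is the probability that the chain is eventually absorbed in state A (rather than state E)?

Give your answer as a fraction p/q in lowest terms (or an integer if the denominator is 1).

Answer: 267/289

Derivation:
Let a_i = P(absorbed in A | start in state i).
Boundary conditions: a_A = 1, a_E = 0.
For each transient state i, a_i = sum_j P(i->j) * a_j:
  a_B = 1/2*a_A + 1/12*a_B + 5/12*a_C + 0*a_D + 0*a_E
  a_C = 1/12*a_A + 1/4*a_B + 0*a_C + 2/3*a_D + 0*a_E
  a_D = 1/2*a_A + 1/3*a_B + 1/12*a_C + 0*a_D + 1/12*a_E

Substituting a_A = 1 and a_E = 0, rearrange to (I - Q) a = r where r[i] = P(i -> A):
  [11/12, -5/12, 0] . (a_B, a_C, a_D) = 1/2
  [-1/4, 1, -2/3] . (a_B, a_C, a_D) = 1/12
  [-1/3, -1/12, 1] . (a_B, a_C, a_D) = 1/2

Solving yields:
  a_B = 279/289
  a_C = 267/289
  a_D = 1039/1156

Starting state is C, so the absorption probability is a_C = 267/289.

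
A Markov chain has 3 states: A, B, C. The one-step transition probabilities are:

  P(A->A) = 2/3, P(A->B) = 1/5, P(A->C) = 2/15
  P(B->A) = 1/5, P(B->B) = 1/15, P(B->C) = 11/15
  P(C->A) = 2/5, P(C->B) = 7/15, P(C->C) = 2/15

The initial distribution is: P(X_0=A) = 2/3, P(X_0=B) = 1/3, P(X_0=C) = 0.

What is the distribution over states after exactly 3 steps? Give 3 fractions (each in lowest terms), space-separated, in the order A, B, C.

Propagating the distribution step by step (d_{t+1} = d_t * P):
d_0 = (A=2/3, B=1/3, C=0)
  d_1[A] = 2/3*2/3 + 1/3*1/5 + 0*2/5 = 23/45
  d_1[B] = 2/3*1/5 + 1/3*1/15 + 0*7/15 = 7/45
  d_1[C] = 2/3*2/15 + 1/3*11/15 + 0*2/15 = 1/3
d_1 = (A=23/45, B=7/45, C=1/3)
  d_2[A] = 23/45*2/3 + 7/45*1/5 + 1/3*2/5 = 341/675
  d_2[B] = 23/45*1/5 + 7/45*1/15 + 1/3*7/15 = 181/675
  d_2[C] = 23/45*2/15 + 7/45*11/15 + 1/3*2/15 = 17/75
d_2 = (A=341/675, B=181/675, C=17/75)
  d_3[A] = 341/675*2/3 + 181/675*1/5 + 17/75*2/5 = 4871/10125
  d_3[B] = 341/675*1/5 + 181/675*1/15 + 17/75*7/15 = 91/405
  d_3[C] = 341/675*2/15 + 181/675*11/15 + 17/75*2/15 = 331/1125
d_3 = (A=4871/10125, B=91/405, C=331/1125)

Answer: 4871/10125 91/405 331/1125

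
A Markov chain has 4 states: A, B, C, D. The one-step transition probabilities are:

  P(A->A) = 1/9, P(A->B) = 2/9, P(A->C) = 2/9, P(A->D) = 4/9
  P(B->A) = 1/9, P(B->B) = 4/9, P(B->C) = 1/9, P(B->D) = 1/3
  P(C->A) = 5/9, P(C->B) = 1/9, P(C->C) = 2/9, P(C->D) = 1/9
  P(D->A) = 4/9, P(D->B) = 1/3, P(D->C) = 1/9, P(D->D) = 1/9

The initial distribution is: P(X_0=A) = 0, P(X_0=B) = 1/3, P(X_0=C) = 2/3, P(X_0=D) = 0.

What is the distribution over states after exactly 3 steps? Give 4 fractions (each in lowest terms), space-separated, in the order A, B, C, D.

Answer: 631/2187 647/2187 116/729 187/729

Derivation:
Propagating the distribution step by step (d_{t+1} = d_t * P):
d_0 = (A=0, B=1/3, C=2/3, D=0)
  d_1[A] = 0*1/9 + 1/3*1/9 + 2/3*5/9 + 0*4/9 = 11/27
  d_1[B] = 0*2/9 + 1/3*4/9 + 2/3*1/9 + 0*1/3 = 2/9
  d_1[C] = 0*2/9 + 1/3*1/9 + 2/3*2/9 + 0*1/9 = 5/27
  d_1[D] = 0*4/9 + 1/3*1/3 + 2/3*1/9 + 0*1/9 = 5/27
d_1 = (A=11/27, B=2/9, C=5/27, D=5/27)
  d_2[A] = 11/27*1/9 + 2/9*1/9 + 5/27*5/9 + 5/27*4/9 = 62/243
  d_2[B] = 11/27*2/9 + 2/9*4/9 + 5/27*1/9 + 5/27*1/3 = 22/81
  d_2[C] = 11/27*2/9 + 2/9*1/9 + 5/27*2/9 + 5/27*1/9 = 43/243
  d_2[D] = 11/27*4/9 + 2/9*1/3 + 5/27*1/9 + 5/27*1/9 = 8/27
d_2 = (A=62/243, B=22/81, C=43/243, D=8/27)
  d_3[A] = 62/243*1/9 + 22/81*1/9 + 43/243*5/9 + 8/27*4/9 = 631/2187
  d_3[B] = 62/243*2/9 + 22/81*4/9 + 43/243*1/9 + 8/27*1/3 = 647/2187
  d_3[C] = 62/243*2/9 + 22/81*1/9 + 43/243*2/9 + 8/27*1/9 = 116/729
  d_3[D] = 62/243*4/9 + 22/81*1/3 + 43/243*1/9 + 8/27*1/9 = 187/729
d_3 = (A=631/2187, B=647/2187, C=116/729, D=187/729)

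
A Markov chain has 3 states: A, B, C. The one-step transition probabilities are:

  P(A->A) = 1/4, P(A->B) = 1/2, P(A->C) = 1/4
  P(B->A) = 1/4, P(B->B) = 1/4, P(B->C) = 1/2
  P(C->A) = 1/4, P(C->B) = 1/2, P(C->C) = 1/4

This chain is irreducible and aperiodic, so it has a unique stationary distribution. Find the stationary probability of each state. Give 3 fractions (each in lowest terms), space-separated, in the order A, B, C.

The stationary distribution satisfies pi = pi * P, i.e.:
  pi_A = 1/4*pi_A + 1/4*pi_B + 1/4*pi_C
  pi_B = 1/2*pi_A + 1/4*pi_B + 1/2*pi_C
  pi_C = 1/4*pi_A + 1/2*pi_B + 1/4*pi_C
with normalization: pi_A + pi_B + pi_C = 1.

Using the first 2 balance equations plus normalization, the linear system A*pi = b is:
  [-3/4, 1/4, 1/4] . pi = 0
  [1/2, -3/4, 1/2] . pi = 0
  [1, 1, 1] . pi = 1

Solving yields:
  pi_A = 1/4
  pi_B = 2/5
  pi_C = 7/20

Verification (pi * P):
  1/4*1/4 + 2/5*1/4 + 7/20*1/4 = 1/4 = pi_A  (ok)
  1/4*1/2 + 2/5*1/4 + 7/20*1/2 = 2/5 = pi_B  (ok)
  1/4*1/4 + 2/5*1/2 + 7/20*1/4 = 7/20 = pi_C  (ok)

Answer: 1/4 2/5 7/20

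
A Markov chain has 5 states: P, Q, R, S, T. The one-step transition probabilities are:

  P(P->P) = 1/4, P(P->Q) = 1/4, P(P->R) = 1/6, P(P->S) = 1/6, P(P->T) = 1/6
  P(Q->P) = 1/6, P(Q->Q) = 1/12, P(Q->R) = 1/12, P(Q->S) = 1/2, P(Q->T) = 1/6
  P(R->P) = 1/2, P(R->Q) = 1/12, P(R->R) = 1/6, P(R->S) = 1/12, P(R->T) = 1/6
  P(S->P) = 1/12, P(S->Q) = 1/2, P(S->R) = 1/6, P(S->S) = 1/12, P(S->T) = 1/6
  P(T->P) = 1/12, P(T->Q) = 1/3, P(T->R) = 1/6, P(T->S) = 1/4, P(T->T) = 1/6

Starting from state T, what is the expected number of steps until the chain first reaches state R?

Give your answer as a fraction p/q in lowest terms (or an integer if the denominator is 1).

Let h_i = expected steps to first reach R from state i.
Boundary: h_R = 0.
First-step equations for the other states:
  h_P = 1 + 1/4*h_P + 1/4*h_Q + 1/6*h_R + 1/6*h_S + 1/6*h_T
  h_Q = 1 + 1/6*h_P + 1/12*h_Q + 1/12*h_R + 1/2*h_S + 1/6*h_T
  h_S = 1 + 1/12*h_P + 1/2*h_Q + 1/6*h_R + 1/12*h_S + 1/6*h_T
  h_T = 1 + 1/12*h_P + 1/3*h_Q + 1/6*h_R + 1/4*h_S + 1/6*h_T

Substituting h_R = 0 and rearranging gives the linear system (I - Q) h = 1:
  [3/4, -1/4, -1/6, -1/6] . (h_P, h_Q, h_S, h_T) = 1
  [-1/6, 11/12, -1/2, -1/6] . (h_P, h_Q, h_S, h_T) = 1
  [-1/12, -1/2, 11/12, -1/6] . (h_P, h_Q, h_S, h_T) = 1
  [-1/12, -1/3, -1/4, 5/6] . (h_P, h_Q, h_S, h_T) = 1

Solving yields:
  h_P = 6120/877
  h_Q = 6588/877
  h_S = 6228/877
  h_T = 6168/877

Starting state is T, so the expected hitting time is h_T = 6168/877.

Answer: 6168/877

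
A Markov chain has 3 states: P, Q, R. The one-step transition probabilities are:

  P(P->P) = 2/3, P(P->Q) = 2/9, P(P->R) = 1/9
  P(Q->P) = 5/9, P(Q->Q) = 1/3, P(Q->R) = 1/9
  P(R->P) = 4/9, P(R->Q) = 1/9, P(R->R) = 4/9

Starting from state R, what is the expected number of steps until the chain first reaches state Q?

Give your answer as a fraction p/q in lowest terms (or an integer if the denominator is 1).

Answer: 63/11

Derivation:
Let h_i = expected steps to first reach Q from state i.
Boundary: h_Q = 0.
First-step equations for the other states:
  h_P = 1 + 2/3*h_P + 2/9*h_Q + 1/9*h_R
  h_R = 1 + 4/9*h_P + 1/9*h_Q + 4/9*h_R

Substituting h_Q = 0 and rearranging gives the linear system (I - Q) h = 1:
  [1/3, -1/9] . (h_P, h_R) = 1
  [-4/9, 5/9] . (h_P, h_R) = 1

Solving yields:
  h_P = 54/11
  h_R = 63/11

Starting state is R, so the expected hitting time is h_R = 63/11.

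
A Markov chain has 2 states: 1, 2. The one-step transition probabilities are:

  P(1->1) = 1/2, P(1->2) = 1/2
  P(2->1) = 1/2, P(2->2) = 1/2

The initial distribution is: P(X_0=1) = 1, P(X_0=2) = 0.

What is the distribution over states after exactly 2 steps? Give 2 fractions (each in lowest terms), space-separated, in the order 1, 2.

Propagating the distribution step by step (d_{t+1} = d_t * P):
d_0 = (1=1, 2=0)
  d_1[1] = 1*1/2 + 0*1/2 = 1/2
  d_1[2] = 1*1/2 + 0*1/2 = 1/2
d_1 = (1=1/2, 2=1/2)
  d_2[1] = 1/2*1/2 + 1/2*1/2 = 1/2
  d_2[2] = 1/2*1/2 + 1/2*1/2 = 1/2
d_2 = (1=1/2, 2=1/2)

Answer: 1/2 1/2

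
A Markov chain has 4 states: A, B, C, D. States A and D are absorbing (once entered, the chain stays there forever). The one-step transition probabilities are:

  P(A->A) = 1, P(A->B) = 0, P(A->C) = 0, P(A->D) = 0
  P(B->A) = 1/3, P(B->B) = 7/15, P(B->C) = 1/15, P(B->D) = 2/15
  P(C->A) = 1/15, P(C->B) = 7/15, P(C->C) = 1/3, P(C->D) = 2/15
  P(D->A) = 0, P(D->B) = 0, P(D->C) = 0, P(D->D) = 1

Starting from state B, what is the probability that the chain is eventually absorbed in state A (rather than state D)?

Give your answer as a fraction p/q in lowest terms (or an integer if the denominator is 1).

Let a_i = P(absorbed in A | start in state i).
Boundary conditions: a_A = 1, a_D = 0.
For each transient state i, a_i = sum_j P(i->j) * a_j:
  a_B = 1/3*a_A + 7/15*a_B + 1/15*a_C + 2/15*a_D
  a_C = 1/15*a_A + 7/15*a_B + 1/3*a_C + 2/15*a_D

Substituting a_A = 1 and a_D = 0, rearrange to (I - Q) a = r where r[i] = P(i -> A):
  [8/15, -1/15] . (a_B, a_C) = 1/3
  [-7/15, 2/3] . (a_B, a_C) = 1/15

Solving yields:
  a_B = 51/73
  a_C = 43/73

Starting state is B, so the absorption probability is a_B = 51/73.

Answer: 51/73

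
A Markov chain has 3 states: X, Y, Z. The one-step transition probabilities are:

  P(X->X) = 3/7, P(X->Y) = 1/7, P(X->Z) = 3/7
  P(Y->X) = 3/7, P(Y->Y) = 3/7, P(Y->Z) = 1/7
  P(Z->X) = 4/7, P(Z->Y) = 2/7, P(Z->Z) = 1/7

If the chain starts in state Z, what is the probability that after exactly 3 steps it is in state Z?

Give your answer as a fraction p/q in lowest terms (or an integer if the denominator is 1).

Computing P^3 by repeated multiplication:
P^1 =
  X: [3/7, 1/7, 3/7]
  Y: [3/7, 3/7, 1/7]
  Z: [4/7, 2/7, 1/7]
P^2 =
  X: [24/49, 12/49, 13/49]
  Y: [22/49, 2/7, 13/49]
  Z: [22/49, 12/49, 15/49]
P^3 =
  X: [160/343, 86/343, 97/343]
  Y: [160/343, 90/343, 93/343]
  Z: [162/343, 88/343, 93/343]

(P^3)[Z -> Z] = 93/343

Answer: 93/343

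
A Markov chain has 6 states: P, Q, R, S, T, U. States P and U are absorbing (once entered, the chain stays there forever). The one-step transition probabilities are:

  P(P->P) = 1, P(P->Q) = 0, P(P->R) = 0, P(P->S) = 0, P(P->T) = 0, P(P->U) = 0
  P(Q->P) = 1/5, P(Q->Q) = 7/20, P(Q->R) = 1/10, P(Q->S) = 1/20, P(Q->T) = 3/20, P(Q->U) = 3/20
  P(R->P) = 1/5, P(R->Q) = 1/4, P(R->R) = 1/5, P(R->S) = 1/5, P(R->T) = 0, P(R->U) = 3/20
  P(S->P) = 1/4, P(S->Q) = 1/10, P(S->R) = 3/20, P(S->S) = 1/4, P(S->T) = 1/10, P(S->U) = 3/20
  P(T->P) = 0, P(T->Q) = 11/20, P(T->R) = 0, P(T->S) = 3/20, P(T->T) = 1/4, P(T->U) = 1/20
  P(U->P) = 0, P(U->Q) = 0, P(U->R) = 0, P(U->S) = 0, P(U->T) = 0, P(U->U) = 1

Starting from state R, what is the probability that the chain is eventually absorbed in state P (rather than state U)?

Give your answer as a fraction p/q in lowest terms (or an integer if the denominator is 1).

Let a_i = P(absorbed in P | start in state i).
Boundary conditions: a_P = 1, a_U = 0.
For each transient state i, a_i = sum_j P(i->j) * a_j:
  a_Q = 1/5*a_P + 7/20*a_Q + 1/10*a_R + 1/20*a_S + 3/20*a_T + 3/20*a_U
  a_R = 1/5*a_P + 1/4*a_Q + 1/5*a_R + 1/5*a_S + 0*a_T + 3/20*a_U
  a_S = 1/4*a_P + 1/10*a_Q + 3/20*a_R + 1/4*a_S + 1/10*a_T + 3/20*a_U
  a_T = 0*a_P + 11/20*a_Q + 0*a_R + 3/20*a_S + 1/4*a_T + 1/20*a_U

Substituting a_P = 1 and a_U = 0, rearrange to (I - Q) a = r where r[i] = P(i -> P):
  [13/20, -1/10, -1/20, -3/20] . (a_Q, a_R, a_S, a_T) = 1/5
  [-1/4, 4/5, -1/5, 0] . (a_Q, a_R, a_S, a_T) = 1/5
  [-1/10, -3/20, 3/4, -1/10] . (a_Q, a_R, a_S, a_T) = 1/4
  [-11/20, 0, -3/20, 3/4] . (a_Q, a_R, a_S, a_T) = 0

Solving yields:
  a_Q = 2976/5267
  a_R = 3030/5267
  a_S = 3133/5267
  a_T = 2809/5267

Starting state is R, so the absorption probability is a_R = 3030/5267.

Answer: 3030/5267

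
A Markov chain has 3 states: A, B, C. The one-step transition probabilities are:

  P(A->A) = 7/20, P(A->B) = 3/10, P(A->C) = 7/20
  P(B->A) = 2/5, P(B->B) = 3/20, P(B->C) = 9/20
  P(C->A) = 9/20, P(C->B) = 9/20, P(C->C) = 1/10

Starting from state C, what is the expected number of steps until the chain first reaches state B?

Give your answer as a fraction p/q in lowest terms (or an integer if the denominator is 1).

Let h_i = expected steps to first reach B from state i.
Boundary: h_B = 0.
First-step equations for the other states:
  h_A = 1 + 7/20*h_A + 3/10*h_B + 7/20*h_C
  h_C = 1 + 9/20*h_A + 9/20*h_B + 1/10*h_C

Substituting h_B = 0 and rearranging gives the linear system (I - Q) h = 1:
  [13/20, -7/20] . (h_A, h_C) = 1
  [-9/20, 9/10] . (h_A, h_C) = 1

Solving yields:
  h_A = 500/171
  h_C = 440/171

Starting state is C, so the expected hitting time is h_C = 440/171.

Answer: 440/171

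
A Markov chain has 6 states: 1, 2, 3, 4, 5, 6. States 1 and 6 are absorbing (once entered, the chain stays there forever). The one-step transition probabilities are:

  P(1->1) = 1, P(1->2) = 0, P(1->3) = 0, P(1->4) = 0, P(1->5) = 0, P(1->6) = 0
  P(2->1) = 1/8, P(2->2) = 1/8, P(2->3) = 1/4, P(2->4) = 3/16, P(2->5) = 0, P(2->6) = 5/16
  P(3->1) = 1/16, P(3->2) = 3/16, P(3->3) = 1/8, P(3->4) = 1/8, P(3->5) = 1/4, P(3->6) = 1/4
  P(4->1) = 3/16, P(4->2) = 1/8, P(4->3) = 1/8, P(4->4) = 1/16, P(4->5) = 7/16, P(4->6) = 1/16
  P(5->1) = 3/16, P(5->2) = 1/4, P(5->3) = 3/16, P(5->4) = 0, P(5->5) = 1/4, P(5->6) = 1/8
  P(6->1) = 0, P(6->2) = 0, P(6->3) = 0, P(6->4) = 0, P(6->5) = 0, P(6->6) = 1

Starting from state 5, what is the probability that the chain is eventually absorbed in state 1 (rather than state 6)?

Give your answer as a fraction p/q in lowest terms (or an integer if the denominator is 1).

Answer: 11509/25351

Derivation:
Let a_i = P(absorbed in 1 | start in state i).
Boundary conditions: a_1 = 1, a_6 = 0.
For each transient state i, a_i = sum_j P(i->j) * a_j:
  a_2 = 1/8*a_1 + 1/8*a_2 + 1/4*a_3 + 3/16*a_4 + 0*a_5 + 5/16*a_6
  a_3 = 1/16*a_1 + 3/16*a_2 + 1/8*a_3 + 1/8*a_4 + 1/4*a_5 + 1/4*a_6
  a_4 = 3/16*a_1 + 1/8*a_2 + 1/8*a_3 + 1/16*a_4 + 7/16*a_5 + 1/16*a_6
  a_5 = 3/16*a_1 + 1/4*a_2 + 3/16*a_3 + 0*a_4 + 1/4*a_5 + 1/8*a_6

Substituting a_1 = 1 and a_6 = 0, rearrange to (I - Q) a = r where r[i] = P(i -> 1):
  [7/8, -1/4, -3/16, 0] . (a_2, a_3, a_4, a_5) = 1/8
  [-3/16, 7/8, -1/8, -1/4] . (a_2, a_3, a_4, a_5) = 1/16
  [-1/8, -1/8, 15/16, -7/16] . (a_2, a_3, a_4, a_5) = 3/16
  [-1/4, -3/16, 0, 3/4] . (a_2, a_3, a_4, a_5) = 3/16

Solving yields:
  a_2 = 8889/25351
  a_3 = 8833/25351
  a_4 = 12804/25351
  a_5 = 11509/25351

Starting state is 5, so the absorption probability is a_5 = 11509/25351.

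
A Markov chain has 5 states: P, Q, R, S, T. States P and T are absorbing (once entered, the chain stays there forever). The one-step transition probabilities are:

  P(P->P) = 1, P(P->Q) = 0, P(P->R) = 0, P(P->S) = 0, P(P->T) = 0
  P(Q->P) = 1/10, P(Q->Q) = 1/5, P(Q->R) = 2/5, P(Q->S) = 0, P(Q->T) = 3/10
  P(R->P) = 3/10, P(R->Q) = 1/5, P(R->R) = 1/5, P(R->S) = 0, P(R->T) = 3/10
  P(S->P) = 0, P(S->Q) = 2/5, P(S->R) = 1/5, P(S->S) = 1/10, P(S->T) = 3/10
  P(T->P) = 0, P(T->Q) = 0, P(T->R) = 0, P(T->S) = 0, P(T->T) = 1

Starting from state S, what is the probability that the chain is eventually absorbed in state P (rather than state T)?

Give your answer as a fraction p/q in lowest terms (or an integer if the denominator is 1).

Answer: 11/42

Derivation:
Let a_i = P(absorbed in P | start in state i).
Boundary conditions: a_P = 1, a_T = 0.
For each transient state i, a_i = sum_j P(i->j) * a_j:
  a_Q = 1/10*a_P + 1/5*a_Q + 2/5*a_R + 0*a_S + 3/10*a_T
  a_R = 3/10*a_P + 1/5*a_Q + 1/5*a_R + 0*a_S + 3/10*a_T
  a_S = 0*a_P + 2/5*a_Q + 1/5*a_R + 1/10*a_S + 3/10*a_T

Substituting a_P = 1 and a_T = 0, rearrange to (I - Q) a = r where r[i] = P(i -> P):
  [4/5, -2/5, 0] . (a_Q, a_R, a_S) = 1/10
  [-1/5, 4/5, 0] . (a_Q, a_R, a_S) = 3/10
  [-2/5, -1/5, 9/10] . (a_Q, a_R, a_S) = 0

Solving yields:
  a_Q = 5/14
  a_R = 13/28
  a_S = 11/42

Starting state is S, so the absorption probability is a_S = 11/42.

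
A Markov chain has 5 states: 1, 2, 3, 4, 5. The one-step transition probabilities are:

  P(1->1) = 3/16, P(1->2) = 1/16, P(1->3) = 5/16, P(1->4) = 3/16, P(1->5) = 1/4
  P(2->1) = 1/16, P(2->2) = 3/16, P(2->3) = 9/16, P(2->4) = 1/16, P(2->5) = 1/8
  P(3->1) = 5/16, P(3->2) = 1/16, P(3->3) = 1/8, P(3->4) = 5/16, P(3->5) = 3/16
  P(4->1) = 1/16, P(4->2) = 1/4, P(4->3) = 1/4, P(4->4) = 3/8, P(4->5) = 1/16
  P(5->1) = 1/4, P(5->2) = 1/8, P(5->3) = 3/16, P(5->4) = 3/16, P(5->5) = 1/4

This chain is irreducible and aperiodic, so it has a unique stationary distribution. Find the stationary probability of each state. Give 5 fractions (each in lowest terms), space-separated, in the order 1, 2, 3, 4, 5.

Answer: 2083/11422 7829/57110 7453/28555 7134/28555 4846/28555

Derivation:
The stationary distribution satisfies pi = pi * P, i.e.:
  pi_1 = 3/16*pi_1 + 1/16*pi_2 + 5/16*pi_3 + 1/16*pi_4 + 1/4*pi_5
  pi_2 = 1/16*pi_1 + 3/16*pi_2 + 1/16*pi_3 + 1/4*pi_4 + 1/8*pi_5
  pi_3 = 5/16*pi_1 + 9/16*pi_2 + 1/8*pi_3 + 1/4*pi_4 + 3/16*pi_5
  pi_4 = 3/16*pi_1 + 1/16*pi_2 + 5/16*pi_3 + 3/8*pi_4 + 3/16*pi_5
  pi_5 = 1/4*pi_1 + 1/8*pi_2 + 3/16*pi_3 + 1/16*pi_4 + 1/4*pi_5
with normalization: pi_1 + pi_2 + pi_3 + pi_4 + pi_5 = 1.

Using the first 4 balance equations plus normalization, the linear system A*pi = b is:
  [-13/16, 1/16, 5/16, 1/16, 1/4] . pi = 0
  [1/16, -13/16, 1/16, 1/4, 1/8] . pi = 0
  [5/16, 9/16, -7/8, 1/4, 3/16] . pi = 0
  [3/16, 1/16, 5/16, -5/8, 3/16] . pi = 0
  [1, 1, 1, 1, 1] . pi = 1

Solving yields:
  pi_1 = 2083/11422
  pi_2 = 7829/57110
  pi_3 = 7453/28555
  pi_4 = 7134/28555
  pi_5 = 4846/28555

Verification (pi * P):
  2083/11422*3/16 + 7829/57110*1/16 + 7453/28555*5/16 + 7134/28555*1/16 + 4846/28555*1/4 = 2083/11422 = pi_1  (ok)
  2083/11422*1/16 + 7829/57110*3/16 + 7453/28555*1/16 + 7134/28555*1/4 + 4846/28555*1/8 = 7829/57110 = pi_2  (ok)
  2083/11422*5/16 + 7829/57110*9/16 + 7453/28555*1/8 + 7134/28555*1/4 + 4846/28555*3/16 = 7453/28555 = pi_3  (ok)
  2083/11422*3/16 + 7829/57110*1/16 + 7453/28555*5/16 + 7134/28555*3/8 + 4846/28555*3/16 = 7134/28555 = pi_4  (ok)
  2083/11422*1/4 + 7829/57110*1/8 + 7453/28555*3/16 + 7134/28555*1/16 + 4846/28555*1/4 = 4846/28555 = pi_5  (ok)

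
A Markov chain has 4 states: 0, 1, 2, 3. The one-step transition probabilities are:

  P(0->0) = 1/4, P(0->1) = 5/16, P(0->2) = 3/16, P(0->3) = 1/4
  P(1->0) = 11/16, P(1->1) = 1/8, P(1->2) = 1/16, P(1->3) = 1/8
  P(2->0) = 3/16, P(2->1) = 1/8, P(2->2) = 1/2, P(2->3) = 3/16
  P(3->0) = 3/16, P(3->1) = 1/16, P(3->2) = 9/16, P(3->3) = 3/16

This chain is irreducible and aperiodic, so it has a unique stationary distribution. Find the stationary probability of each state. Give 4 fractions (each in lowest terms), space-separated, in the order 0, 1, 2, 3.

The stationary distribution satisfies pi = pi * P, i.e.:
  pi_0 = 1/4*pi_0 + 11/16*pi_1 + 3/16*pi_2 + 3/16*pi_3
  pi_1 = 5/16*pi_0 + 1/8*pi_1 + 1/8*pi_2 + 1/16*pi_3
  pi_2 = 3/16*pi_0 + 1/16*pi_1 + 1/2*pi_2 + 9/16*pi_3
  pi_3 = 1/4*pi_0 + 1/8*pi_1 + 3/16*pi_2 + 3/16*pi_3
with normalization: pi_0 + pi_1 + pi_2 + pi_3 = 1.

Using the first 3 balance equations plus normalization, the linear system A*pi = b is:
  [-3/4, 11/16, 3/16, 3/16] . pi = 0
  [5/16, -7/8, 1/8, 1/16] . pi = 0
  [3/16, 1/16, -1/2, 9/16] . pi = 0
  [1, 1, 1, 1] . pi = 1

Solving yields:
  pi_0 = 997/3449
  pi_1 = 576/3449
  pi_2 = 1203/3449
  pi_3 = 673/3449

Verification (pi * P):
  997/3449*1/4 + 576/3449*11/16 + 1203/3449*3/16 + 673/3449*3/16 = 997/3449 = pi_0  (ok)
  997/3449*5/16 + 576/3449*1/8 + 1203/3449*1/8 + 673/3449*1/16 = 576/3449 = pi_1  (ok)
  997/3449*3/16 + 576/3449*1/16 + 1203/3449*1/2 + 673/3449*9/16 = 1203/3449 = pi_2  (ok)
  997/3449*1/4 + 576/3449*1/8 + 1203/3449*3/16 + 673/3449*3/16 = 673/3449 = pi_3  (ok)

Answer: 997/3449 576/3449 1203/3449 673/3449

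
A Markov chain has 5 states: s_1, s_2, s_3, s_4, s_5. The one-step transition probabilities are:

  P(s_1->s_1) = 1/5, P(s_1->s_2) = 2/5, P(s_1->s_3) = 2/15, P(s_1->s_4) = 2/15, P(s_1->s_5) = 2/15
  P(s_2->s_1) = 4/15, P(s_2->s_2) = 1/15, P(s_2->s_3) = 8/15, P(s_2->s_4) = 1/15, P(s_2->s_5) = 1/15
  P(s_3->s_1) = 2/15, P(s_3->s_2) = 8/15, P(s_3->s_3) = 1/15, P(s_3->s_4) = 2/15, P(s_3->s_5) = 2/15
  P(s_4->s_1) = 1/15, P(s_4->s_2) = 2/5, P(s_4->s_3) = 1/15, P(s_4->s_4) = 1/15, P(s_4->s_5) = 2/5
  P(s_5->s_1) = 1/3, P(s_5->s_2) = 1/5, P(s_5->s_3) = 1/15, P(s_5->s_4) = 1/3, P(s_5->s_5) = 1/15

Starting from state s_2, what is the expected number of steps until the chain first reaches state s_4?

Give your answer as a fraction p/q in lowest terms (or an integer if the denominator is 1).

Answer: 12955/1634

Derivation:
Let h_i = expected steps to first reach s_4 from state i.
Boundary: h_s_4 = 0.
First-step equations for the other states:
  h_s_1 = 1 + 1/5*h_s_1 + 2/5*h_s_2 + 2/15*h_s_3 + 2/15*h_s_4 + 2/15*h_s_5
  h_s_2 = 1 + 4/15*h_s_1 + 1/15*h_s_2 + 8/15*h_s_3 + 1/15*h_s_4 + 1/15*h_s_5
  h_s_3 = 1 + 2/15*h_s_1 + 8/15*h_s_2 + 1/15*h_s_3 + 2/15*h_s_4 + 2/15*h_s_5
  h_s_5 = 1 + 1/3*h_s_1 + 1/5*h_s_2 + 1/15*h_s_3 + 1/3*h_s_4 + 1/15*h_s_5

Substituting h_s_4 = 0 and rearranging gives the linear system (I - Q) h = 1:
  [4/5, -2/5, -2/15, -2/15] . (h_s_1, h_s_2, h_s_3, h_s_5) = 1
  [-4/15, 14/15, -8/15, -1/15] . (h_s_1, h_s_2, h_s_3, h_s_5) = 1
  [-2/15, -8/15, 14/15, -2/15] . (h_s_1, h_s_2, h_s_3, h_s_5) = 1
  [-1/3, -1/5, -1/15, 14/15] . (h_s_1, h_s_2, h_s_3, h_s_5) = 1

Solving yields:
  h_s_1 = 12195/1634
  h_s_2 = 12955/1634
  h_s_3 = 6145/817
  h_s_5 = 4880/817

Starting state is s_2, so the expected hitting time is h_s_2 = 12955/1634.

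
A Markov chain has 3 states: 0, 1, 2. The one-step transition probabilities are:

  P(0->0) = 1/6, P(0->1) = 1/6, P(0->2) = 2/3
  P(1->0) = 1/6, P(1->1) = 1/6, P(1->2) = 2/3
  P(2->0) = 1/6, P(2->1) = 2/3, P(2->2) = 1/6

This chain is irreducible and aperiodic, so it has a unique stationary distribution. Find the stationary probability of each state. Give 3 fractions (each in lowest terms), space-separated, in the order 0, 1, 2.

Answer: 1/6 7/18 4/9

Derivation:
The stationary distribution satisfies pi = pi * P, i.e.:
  pi_0 = 1/6*pi_0 + 1/6*pi_1 + 1/6*pi_2
  pi_1 = 1/6*pi_0 + 1/6*pi_1 + 2/3*pi_2
  pi_2 = 2/3*pi_0 + 2/3*pi_1 + 1/6*pi_2
with normalization: pi_0 + pi_1 + pi_2 = 1.

Using the first 2 balance equations plus normalization, the linear system A*pi = b is:
  [-5/6, 1/6, 1/6] . pi = 0
  [1/6, -5/6, 2/3] . pi = 0
  [1, 1, 1] . pi = 1

Solving yields:
  pi_0 = 1/6
  pi_1 = 7/18
  pi_2 = 4/9

Verification (pi * P):
  1/6*1/6 + 7/18*1/6 + 4/9*1/6 = 1/6 = pi_0  (ok)
  1/6*1/6 + 7/18*1/6 + 4/9*2/3 = 7/18 = pi_1  (ok)
  1/6*2/3 + 7/18*2/3 + 4/9*1/6 = 4/9 = pi_2  (ok)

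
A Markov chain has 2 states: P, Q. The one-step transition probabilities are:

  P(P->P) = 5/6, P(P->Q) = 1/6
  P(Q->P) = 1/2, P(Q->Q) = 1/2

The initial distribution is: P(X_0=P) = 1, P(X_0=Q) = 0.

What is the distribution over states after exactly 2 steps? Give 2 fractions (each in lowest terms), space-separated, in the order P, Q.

Answer: 7/9 2/9

Derivation:
Propagating the distribution step by step (d_{t+1} = d_t * P):
d_0 = (P=1, Q=0)
  d_1[P] = 1*5/6 + 0*1/2 = 5/6
  d_1[Q] = 1*1/6 + 0*1/2 = 1/6
d_1 = (P=5/6, Q=1/6)
  d_2[P] = 5/6*5/6 + 1/6*1/2 = 7/9
  d_2[Q] = 5/6*1/6 + 1/6*1/2 = 2/9
d_2 = (P=7/9, Q=2/9)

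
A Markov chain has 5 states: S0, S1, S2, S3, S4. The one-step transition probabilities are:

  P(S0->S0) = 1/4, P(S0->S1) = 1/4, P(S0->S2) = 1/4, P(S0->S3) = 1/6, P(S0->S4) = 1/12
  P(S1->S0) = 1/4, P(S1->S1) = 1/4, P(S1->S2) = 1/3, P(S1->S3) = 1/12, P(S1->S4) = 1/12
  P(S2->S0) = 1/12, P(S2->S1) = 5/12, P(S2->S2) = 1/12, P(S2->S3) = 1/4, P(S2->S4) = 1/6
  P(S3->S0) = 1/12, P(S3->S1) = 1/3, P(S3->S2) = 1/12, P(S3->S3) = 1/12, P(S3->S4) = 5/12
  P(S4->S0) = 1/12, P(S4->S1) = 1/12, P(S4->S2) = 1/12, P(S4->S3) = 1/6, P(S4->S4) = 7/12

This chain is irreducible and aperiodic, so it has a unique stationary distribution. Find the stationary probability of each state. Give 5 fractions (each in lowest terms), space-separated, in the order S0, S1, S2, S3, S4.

Answer: 1997/13466 1626/6733 1134/6733 998/6733 3953/13466

Derivation:
The stationary distribution satisfies pi = pi * P, i.e.:
  pi_S0 = 1/4*pi_S0 + 1/4*pi_S1 + 1/12*pi_S2 + 1/12*pi_S3 + 1/12*pi_S4
  pi_S1 = 1/4*pi_S0 + 1/4*pi_S1 + 5/12*pi_S2 + 1/3*pi_S3 + 1/12*pi_S4
  pi_S2 = 1/4*pi_S0 + 1/3*pi_S1 + 1/12*pi_S2 + 1/12*pi_S3 + 1/12*pi_S4
  pi_S3 = 1/6*pi_S0 + 1/12*pi_S1 + 1/4*pi_S2 + 1/12*pi_S3 + 1/6*pi_S4
  pi_S4 = 1/12*pi_S0 + 1/12*pi_S1 + 1/6*pi_S2 + 5/12*pi_S3 + 7/12*pi_S4
with normalization: pi_S0 + pi_S1 + pi_S2 + pi_S3 + pi_S4 = 1.

Using the first 4 balance equations plus normalization, the linear system A*pi = b is:
  [-3/4, 1/4, 1/12, 1/12, 1/12] . pi = 0
  [1/4, -3/4, 5/12, 1/3, 1/12] . pi = 0
  [1/4, 1/3, -11/12, 1/12, 1/12] . pi = 0
  [1/6, 1/12, 1/4, -11/12, 1/6] . pi = 0
  [1, 1, 1, 1, 1] . pi = 1

Solving yields:
  pi_S0 = 1997/13466
  pi_S1 = 1626/6733
  pi_S2 = 1134/6733
  pi_S3 = 998/6733
  pi_S4 = 3953/13466

Verification (pi * P):
  1997/13466*1/4 + 1626/6733*1/4 + 1134/6733*1/12 + 998/6733*1/12 + 3953/13466*1/12 = 1997/13466 = pi_S0  (ok)
  1997/13466*1/4 + 1626/6733*1/4 + 1134/6733*5/12 + 998/6733*1/3 + 3953/13466*1/12 = 1626/6733 = pi_S1  (ok)
  1997/13466*1/4 + 1626/6733*1/3 + 1134/6733*1/12 + 998/6733*1/12 + 3953/13466*1/12 = 1134/6733 = pi_S2  (ok)
  1997/13466*1/6 + 1626/6733*1/12 + 1134/6733*1/4 + 998/6733*1/12 + 3953/13466*1/6 = 998/6733 = pi_S3  (ok)
  1997/13466*1/12 + 1626/6733*1/12 + 1134/6733*1/6 + 998/6733*5/12 + 3953/13466*7/12 = 3953/13466 = pi_S4  (ok)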